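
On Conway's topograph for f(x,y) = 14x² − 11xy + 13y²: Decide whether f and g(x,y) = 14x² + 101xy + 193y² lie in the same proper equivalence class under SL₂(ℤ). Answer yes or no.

D₁ = -607, D₂ = -607
f: flip: (14,-11,13)→(13,11,14)
f: reduced (well bottom): (13,11,14) with a≤c, −a<b≤a
g: translate: b→-11 (≡101 mod 28), so (14,101,193)→(14,-11,13)
g: flip: (14,-11,13)→(13,11,14)
g: reduced (well bottom): (13,11,14) with a≤c, −a<b≤a
reduced forms (13, 11, 14) vs (13, 11, 14) ⇒ equivalent

yes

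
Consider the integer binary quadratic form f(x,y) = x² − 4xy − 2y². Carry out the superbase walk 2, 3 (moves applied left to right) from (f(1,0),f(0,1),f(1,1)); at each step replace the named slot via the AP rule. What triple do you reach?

start (1,-2,-5) = (f(1,0),f(0,1),f(1,1))
replace slot 2: 2·(1+(-5)) − (-2) = -6 → (1,-6,-5)
replace slot 3: 2·(1+(-6)) − (-5) = -5 → (1,-6,-5)

1,-6,-5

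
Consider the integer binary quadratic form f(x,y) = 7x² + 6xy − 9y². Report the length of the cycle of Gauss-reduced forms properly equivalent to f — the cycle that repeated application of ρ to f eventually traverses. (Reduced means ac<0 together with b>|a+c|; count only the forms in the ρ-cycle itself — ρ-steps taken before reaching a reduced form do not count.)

D = 288, ⌊√D⌋ = 16
river: ρ → (-9,12,4)
river: ρ → (4,12,-9)
river: ρ → (-9,6,7)
river: ρ → (7,8,-8)
river: ρ → (-8,8,7)
river: ρ → (7,6,-9)
ρ-cycle length = 6 (tail of 0 descent steps not counted)

6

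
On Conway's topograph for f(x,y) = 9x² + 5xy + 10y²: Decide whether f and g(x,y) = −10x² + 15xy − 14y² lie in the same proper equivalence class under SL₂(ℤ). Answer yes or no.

D₁ = -335, D₂ = -335
f: reduced (well bottom): (9,5,10) with a≤c, −a<b≤a
g is negative-definite; reduce −g:
−g: translate: b→5 (≡-15 mod 20), so (10,-15,14)→(10,5,9)
−g: flip: (10,5,9)→(9,-5,10)
−g: reduced (well bottom): (9,-5,10) with a≤c, −a<b≤a
flip sign back: reduced form of g is (-9,5,-10)
reduced forms (9, 5, 10) vs (-9, 5, -10) ⇒ inequivalent

no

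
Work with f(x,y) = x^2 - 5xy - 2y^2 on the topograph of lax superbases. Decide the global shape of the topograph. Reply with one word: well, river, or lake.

D = b²−4ac = (-5)² − 4·1·(-2) = 33
D > 0 non-square ⇒ indefinite ⇒ periodic river

river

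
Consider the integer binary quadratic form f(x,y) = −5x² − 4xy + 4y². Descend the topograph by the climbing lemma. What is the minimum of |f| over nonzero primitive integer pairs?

descent: ρ → (4,4,-5)  [lands on river]
river: ρ → (-5,6,3)
river: ρ → (3,6,-5)
river: ρ → (-5,4,4)
closes: descent 1, river 4
min |a| on river = 3

3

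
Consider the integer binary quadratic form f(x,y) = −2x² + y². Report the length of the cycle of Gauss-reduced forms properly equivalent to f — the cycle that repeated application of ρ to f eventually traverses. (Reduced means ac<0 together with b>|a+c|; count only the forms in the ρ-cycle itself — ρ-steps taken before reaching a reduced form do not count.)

D = 8, ⌊√D⌋ = 2
descent: ρ → (1,2,-1)  [lands on river]
river: ρ → (-1,2,1)
ρ-cycle length = 2 (tail of 1 descent step not counted)

2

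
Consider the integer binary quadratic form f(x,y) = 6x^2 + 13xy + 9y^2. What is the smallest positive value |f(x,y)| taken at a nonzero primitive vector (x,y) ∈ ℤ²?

translate: b→1 (≡13 mod 12), so (6,13,9)→(6,1,2)
flip: (6,1,2)→(2,-1,6)
reduced (well bottom): (2,-1,6) with a≤c, −a<b≤a
well minimum = a = 2

2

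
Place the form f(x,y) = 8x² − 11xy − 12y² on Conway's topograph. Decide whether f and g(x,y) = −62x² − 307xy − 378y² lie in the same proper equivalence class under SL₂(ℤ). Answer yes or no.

D₁ = 505, D₂ = 505
river cycle of f (length 8): (-12, 11, 8), (8, 21, -2), (-2, 19, 18), (18, 17, -3), (-3, 19, 12), (12, 5, -10), (-10, 15, 7), (7, 13, -12)
river cycle of g (length 8): (-12, 11, 8), (8, 21, -2), (-2, 19, 18), (18, 17, -3), (-3, 19, 12), (12, 5, -10), (-10, 15, 7), (7, 13, -12)
cycles coincide ⇒ equivalent

yes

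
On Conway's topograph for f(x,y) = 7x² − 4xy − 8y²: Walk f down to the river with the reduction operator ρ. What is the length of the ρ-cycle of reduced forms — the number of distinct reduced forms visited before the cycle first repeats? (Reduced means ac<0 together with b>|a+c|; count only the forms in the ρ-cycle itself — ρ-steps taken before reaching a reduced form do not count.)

D = 240, ⌊√D⌋ = 15
descent: ρ → (-8,4,7)  [lands on river]
river: ρ → (7,10,-5)
river: ρ → (-5,10,7)
river: ρ → (7,4,-8)
river: ρ → (-8,12,3)
river: ρ → (3,12,-8)
ρ-cycle length = 6 (tail of 1 descent step not counted)

6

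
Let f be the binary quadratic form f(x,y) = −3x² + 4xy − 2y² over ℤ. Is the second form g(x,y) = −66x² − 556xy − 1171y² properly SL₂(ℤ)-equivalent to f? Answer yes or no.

D₁ = -8, D₂ = -8
f is negative-definite; reduce −f:
−f: translate: b→2 (≡-4 mod 6), so (3,-4,2)→(3,2,1)
−f: flip: (3,2,1)→(1,-2,3)
−f: translate: b→0 (≡-2 mod 2), so (1,-2,3)→(1,0,2)
−f: reduced (well bottom): (1,0,2) with a≤c, −a<b≤a
flip sign back: reduced form of f is (-1,0,-2)
g is negative-definite; reduce −g:
−g: translate: b→28 (≡556 mod 132), so (66,556,1171)→(66,28,3)
−g: flip: (66,28,3)→(3,-28,66)
−g: translate: b→2 (≡-28 mod 6), so (3,-28,66)→(3,2,1)
−g: flip: (3,2,1)→(1,-2,3)
−g: translate: b→0 (≡-2 mod 2), so (1,-2,3)→(1,0,2)
−g: reduced (well bottom): (1,0,2) with a≤c, −a<b≤a
flip sign back: reduced form of g is (-1,0,-2)
reduced forms (-1, 0, -2) vs (-1, 0, -2) ⇒ equivalent

yes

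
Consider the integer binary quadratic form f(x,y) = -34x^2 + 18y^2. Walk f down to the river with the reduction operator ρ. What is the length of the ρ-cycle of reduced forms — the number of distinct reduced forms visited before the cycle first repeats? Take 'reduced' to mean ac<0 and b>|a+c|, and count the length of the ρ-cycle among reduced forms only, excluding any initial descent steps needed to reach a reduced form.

D = 2448, ⌊√D⌋ = 49
descent: ρ → (18,36,-16)  [lands on river]
river: ρ → (-16,28,26)
river: ρ → (26,24,-18)
river: ρ → (-18,48,2)
river: ρ → (2,48,-18)
river: ρ → (-18,24,26)
river: ρ → (26,28,-16)
river: ρ → (-16,36,18)
ρ-cycle length = 8 (tail of 1 descent step not counted)

8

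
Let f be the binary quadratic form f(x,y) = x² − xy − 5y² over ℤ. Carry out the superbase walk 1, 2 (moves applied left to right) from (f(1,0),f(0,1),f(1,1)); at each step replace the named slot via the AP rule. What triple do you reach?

start (1,-5,-5) = (f(1,0),f(0,1),f(1,1))
replace slot 1: 2·((-5)+(-5)) − 1 = -21 → (-21,-5,-5)
replace slot 2: 2·((-21)+(-5)) − (-5) = -47 → (-21,-47,-5)

-21,-47,-5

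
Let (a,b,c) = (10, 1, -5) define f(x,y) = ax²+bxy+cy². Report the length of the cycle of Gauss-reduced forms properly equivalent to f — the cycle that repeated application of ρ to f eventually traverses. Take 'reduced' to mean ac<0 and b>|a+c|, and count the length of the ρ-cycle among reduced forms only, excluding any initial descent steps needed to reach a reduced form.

D = 201, ⌊√D⌋ = 14
descent: ρ → (-5,9,6)  [lands on river]
river: ρ → (6,3,-8)
river: ρ → (-8,13,1)
river: ρ → (1,13,-8)
river: ρ → (-8,3,6)
river: ρ → (6,9,-5)
river: ρ → (-5,11,4)
river: ρ → (4,13,-2)
river: ρ → (-2,11,10)
river: ρ → (10,9,-3)
river: ρ → (-3,9,10)
river: ρ → (10,11,-2)
river: ρ → (-2,13,4)
river: ρ → (4,11,-5)
ρ-cycle length = 14 (tail of 1 descent step not counted)

14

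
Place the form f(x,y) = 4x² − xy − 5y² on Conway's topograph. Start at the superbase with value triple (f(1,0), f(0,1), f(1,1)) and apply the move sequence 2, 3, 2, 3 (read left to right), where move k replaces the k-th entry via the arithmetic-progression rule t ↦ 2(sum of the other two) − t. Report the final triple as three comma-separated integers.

start (4,-5,-2) = (f(1,0),f(0,1),f(1,1))
replace slot 2: 2·(4+(-2)) − (-5) = 9 → (4,9,-2)
replace slot 3: 2·(4+9) − (-2) = 28 → (4,9,28)
replace slot 2: 2·(4+28) − 9 = 55 → (4,55,28)
replace slot 3: 2·(4+55) − 28 = 90 → (4,55,90)

4,55,90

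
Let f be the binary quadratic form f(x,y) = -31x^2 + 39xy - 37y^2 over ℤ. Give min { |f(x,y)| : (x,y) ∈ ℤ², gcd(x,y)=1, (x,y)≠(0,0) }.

translate: b→23 (≡-39 mod 62), so (31,-39,37)→(31,23,29)
flip: (31,23,29)→(29,-23,31)
reduced (well bottom): (29,-23,31) with a≤c, −a<b≤a
well minimum |f| = |-29| = 29 (negative-definite)

29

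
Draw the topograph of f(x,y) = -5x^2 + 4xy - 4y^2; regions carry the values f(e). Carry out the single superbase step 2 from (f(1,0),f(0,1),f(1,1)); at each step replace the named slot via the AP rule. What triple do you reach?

start (-5,-4,-5) = (f(1,0),f(0,1),f(1,1))
replace slot 2: 2·((-5)+(-5)) − (-4) = -16 → (-5,-16,-5)

-5,-16,-5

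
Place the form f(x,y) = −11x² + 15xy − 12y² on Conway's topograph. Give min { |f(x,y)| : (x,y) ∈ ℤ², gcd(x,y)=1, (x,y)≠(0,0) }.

translate: b→7 (≡-15 mod 22), so (11,-15,12)→(11,7,8)
flip: (11,7,8)→(8,-7,11)
reduced (well bottom): (8,-7,11) with a≤c, −a<b≤a
well minimum |f| = |-8| = 8 (negative-definite)

8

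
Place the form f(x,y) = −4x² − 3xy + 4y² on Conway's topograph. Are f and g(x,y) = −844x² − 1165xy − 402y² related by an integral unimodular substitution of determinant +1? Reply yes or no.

D₁ = 73, D₂ = 73
river cycle of f (length 18): (4, 3, -4), (-4, 5, 3), (3, 7, -2), (-2, 5, 6), (6, 7, -1), (-1, 7, 6), (6, 5, -2), (-2, 7, 3), (3, 5, -4), (-4, 3, 4), … (8 more)
river cycle of g (length 18): (-4, 5, 3), (3, 7, -2), (-2, 5, 6), (6, 7, -1), (-1, 7, 6), (6, 5, -2), (-2, 7, 3), (3, 5, -4), (-4, 3, 4), (4, 5, -3), … (8 more)
cycles coincide ⇒ equivalent

yes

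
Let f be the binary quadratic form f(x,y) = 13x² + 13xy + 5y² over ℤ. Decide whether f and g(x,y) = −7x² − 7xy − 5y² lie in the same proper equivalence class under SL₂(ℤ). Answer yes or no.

D₁ = -91, D₂ = -91
f: flip: (13,13,5)→(5,-13,13)
f: translate: b→-3 (≡-13 mod 10), so (5,-13,13)→(5,-3,5)
f: flip: (5,-3,5)→(5,3,5)
f: reduced (well bottom): (5,3,5) with a≤c, −a<b≤a
g is negative-definite; reduce −g:
−g: flip: (7,7,5)→(5,-7,7)
−g: translate: b→3 (≡-7 mod 10), so (5,-7,7)→(5,3,5)
−g: reduced (well bottom): (5,3,5) with a≤c, −a<b≤a
flip sign back: reduced form of g is (-5,-3,-5)
reduced forms (5, 3, 5) vs (-5, -3, -5) ⇒ inequivalent

no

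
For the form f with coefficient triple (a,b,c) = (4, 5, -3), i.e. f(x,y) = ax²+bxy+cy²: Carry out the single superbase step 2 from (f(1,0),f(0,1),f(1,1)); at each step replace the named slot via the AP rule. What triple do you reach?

start (4,-3,6) = (f(1,0),f(0,1),f(1,1))
replace slot 2: 2·(4+6) − (-3) = 23 → (4,23,6)

4,23,6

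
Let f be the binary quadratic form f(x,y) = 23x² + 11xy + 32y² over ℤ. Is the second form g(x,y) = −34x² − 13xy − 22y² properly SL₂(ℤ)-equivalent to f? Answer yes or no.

D₁ = -2823, D₂ = -2823
f: reduced (well bottom): (23,11,32) with a≤c, −a<b≤a
g is negative-definite; reduce −g:
−g: flip: (34,13,22)→(22,-13,34)
−g: reduced (well bottom): (22,-13,34) with a≤c, −a<b≤a
flip sign back: reduced form of g is (-22,13,-34)
reduced forms (23, 11, 32) vs (-22, 13, -34) ⇒ inequivalent

no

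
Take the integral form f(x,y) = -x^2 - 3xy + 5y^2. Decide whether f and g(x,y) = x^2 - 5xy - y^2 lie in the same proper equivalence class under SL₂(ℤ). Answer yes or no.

D₁ = 29, D₂ = 29
river cycle of f (length 2): (-1, 5, 1), (1, 5, -1)
river cycle of g (length 2): (-1, 5, 1), (1, 5, -1)
cycles coincide ⇒ equivalent

yes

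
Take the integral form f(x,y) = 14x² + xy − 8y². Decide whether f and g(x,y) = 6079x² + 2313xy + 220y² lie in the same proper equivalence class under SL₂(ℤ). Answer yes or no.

D₁ = 449, D₂ = 449
river cycle of f (length 38): (-8, 15, 7), (7, 13, -10), (-10, 7, 10), (10, 13, -7), (-7, 15, 8), (8, 17, -5), (-5, 13, 14), (14, 15, -4), (-4, 17, 10), (10, 3, -11), … (28 more)
river cycle of g (length 38): (-8, 15, 7), (7, 13, -10), (-10, 7, 10), (10, 13, -7), (-7, 15, 8), (8, 17, -5), (-5, 13, 14), (14, 15, -4), (-4, 17, 10), (10, 3, -11), … (28 more)
cycles coincide ⇒ equivalent

yes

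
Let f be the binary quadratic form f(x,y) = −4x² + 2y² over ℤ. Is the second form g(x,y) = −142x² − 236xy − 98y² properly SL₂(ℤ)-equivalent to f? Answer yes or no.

D₁ = 32, D₂ = 32
river cycle of f (length 2): (2, 4, -2), (-2, 4, 2)
river cycle of g (length 2): (2, 4, -2), (-2, 4, 2)
cycles coincide ⇒ equivalent

yes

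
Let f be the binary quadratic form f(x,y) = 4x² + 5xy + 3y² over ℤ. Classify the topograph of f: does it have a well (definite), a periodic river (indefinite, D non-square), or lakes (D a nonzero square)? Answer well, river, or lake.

D = b²−4ac = 5² − 4·4·3 = -23
D < 0 ⇒ definite ⇒ every region one sign ⇒ single well

well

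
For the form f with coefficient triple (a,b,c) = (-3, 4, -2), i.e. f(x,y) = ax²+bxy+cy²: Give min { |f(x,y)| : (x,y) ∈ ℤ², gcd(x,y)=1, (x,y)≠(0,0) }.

translate: b→2 (≡-4 mod 6), so (3,-4,2)→(3,2,1)
flip: (3,2,1)→(1,-2,3)
translate: b→0 (≡-2 mod 2), so (1,-2,3)→(1,0,2)
reduced (well bottom): (1,0,2) with a≤c, −a<b≤a
well minimum |f| = |-1| = 1 (negative-definite)

1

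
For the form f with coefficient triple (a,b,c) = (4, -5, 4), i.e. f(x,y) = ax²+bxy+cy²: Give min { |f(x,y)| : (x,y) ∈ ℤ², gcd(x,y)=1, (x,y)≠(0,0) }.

translate: b→3 (≡-5 mod 8), so (4,-5,4)→(4,3,3)
flip: (4,3,3)→(3,-3,4)
translate: b→3 (≡-3 mod 6), so (3,-3,4)→(3,3,4)
reduced (well bottom): (3,3,4) with a≤c, −a<b≤a
well minimum = a = 3

3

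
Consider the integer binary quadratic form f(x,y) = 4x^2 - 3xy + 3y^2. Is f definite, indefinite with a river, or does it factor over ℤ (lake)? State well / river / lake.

D = b²−4ac = (-3)² − 4·4·3 = -39
D < 0 ⇒ definite ⇒ every region one sign ⇒ single well

well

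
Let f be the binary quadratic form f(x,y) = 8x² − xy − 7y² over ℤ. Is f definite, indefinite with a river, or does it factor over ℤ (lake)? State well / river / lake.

D = b²−4ac = (-1)² − 4·8·(-7) = 225
D = 15² is a perfect square ⇒ form factors over ℤ ⇒ lakes

lake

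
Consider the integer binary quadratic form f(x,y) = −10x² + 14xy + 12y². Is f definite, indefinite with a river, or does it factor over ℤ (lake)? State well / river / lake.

D = b²−4ac = 14² − 4·(-10)·12 = 676
D = 26² is a perfect square ⇒ form factors over ℤ ⇒ lakes

lake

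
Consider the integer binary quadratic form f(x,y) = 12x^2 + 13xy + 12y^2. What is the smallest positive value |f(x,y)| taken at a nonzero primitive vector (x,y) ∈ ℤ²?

translate: b→-11 (≡13 mod 24), so (12,13,12)→(12,-11,11)
flip: (12,-11,11)→(11,11,12)
reduced (well bottom): (11,11,12) with a≤c, −a<b≤a
well minimum = a = 11

11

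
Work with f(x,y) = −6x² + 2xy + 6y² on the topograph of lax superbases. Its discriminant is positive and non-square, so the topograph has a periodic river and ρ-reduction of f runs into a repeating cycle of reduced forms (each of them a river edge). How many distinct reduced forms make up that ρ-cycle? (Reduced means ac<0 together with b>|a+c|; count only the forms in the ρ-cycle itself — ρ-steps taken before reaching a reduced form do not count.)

D = 148, ⌊√D⌋ = 12
river: ρ → (6,10,-2)
river: ρ → (-2,10,6)
river: ρ → (6,2,-6)
river: ρ → (-6,10,2)
river: ρ → (2,10,-6)
river: ρ → (-6,2,6)
ρ-cycle length = 6 (tail of 0 descent steps not counted)

6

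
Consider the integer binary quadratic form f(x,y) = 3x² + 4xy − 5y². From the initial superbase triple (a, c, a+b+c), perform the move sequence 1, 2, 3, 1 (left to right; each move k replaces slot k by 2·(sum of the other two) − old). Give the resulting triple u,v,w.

start (3,-5,2) = (f(1,0),f(0,1),f(1,1))
replace slot 1: 2·((-5)+2) − 3 = -9 → (-9,-5,2)
replace slot 2: 2·((-9)+2) − (-5) = -9 → (-9,-9,2)
replace slot 3: 2·((-9)+(-9)) − 2 = -38 → (-9,-9,-38)
replace slot 1: 2·((-9)+(-38)) − (-9) = -85 → (-85,-9,-38)

-85,-9,-38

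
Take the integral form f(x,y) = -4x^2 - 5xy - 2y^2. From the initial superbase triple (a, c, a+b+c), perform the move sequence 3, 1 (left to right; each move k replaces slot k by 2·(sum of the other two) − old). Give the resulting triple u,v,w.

start (-4,-2,-11) = (f(1,0),f(0,1),f(1,1))
replace slot 3: 2·((-4)+(-2)) − (-11) = -1 → (-4,-2,-1)
replace slot 1: 2·((-2)+(-1)) − (-4) = -2 → (-2,-2,-1)

-2,-2,-1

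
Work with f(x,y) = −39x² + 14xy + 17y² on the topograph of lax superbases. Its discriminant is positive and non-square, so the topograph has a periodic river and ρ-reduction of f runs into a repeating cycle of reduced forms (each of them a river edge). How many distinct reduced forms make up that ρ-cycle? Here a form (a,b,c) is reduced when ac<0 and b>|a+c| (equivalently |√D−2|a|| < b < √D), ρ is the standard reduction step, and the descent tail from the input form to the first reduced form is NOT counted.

D = 2848, ⌊√D⌋ = 53
descent: ρ → (17,20,-36)  [lands on river]
river: ρ → (-36,52,1)
river: ρ → (1,52,-36)
river: ρ → (-36,20,17)
river: ρ → (17,48,-8)
river: ρ → (-8,48,17)
ρ-cycle length = 6 (tail of 1 descent step not counted)

6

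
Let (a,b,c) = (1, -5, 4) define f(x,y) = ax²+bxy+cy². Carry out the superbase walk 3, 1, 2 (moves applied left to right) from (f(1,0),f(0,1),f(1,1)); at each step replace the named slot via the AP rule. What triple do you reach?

start (1,4,0) = (f(1,0),f(0,1),f(1,1))
replace slot 3: 2·(1+4) − 0 = 10 → (1,4,10)
replace slot 1: 2·(4+10) − 1 = 27 → (27,4,10)
replace slot 2: 2·(27+10) − 4 = 70 → (27,70,10)

27,70,10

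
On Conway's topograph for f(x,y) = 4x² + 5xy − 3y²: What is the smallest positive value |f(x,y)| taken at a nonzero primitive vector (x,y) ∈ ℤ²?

river: ρ → (-3,7,2)
river: ρ → (2,5,-6)
river: ρ → (-6,7,1)
river: ρ → (1,7,-6)
river: ρ → (-6,5,2)
river: ρ → (2,7,-3)
river: ρ → (-3,5,4)
river: ρ → (4,3,-4)
river: ρ → (-4,5,3)
river: ρ → (3,7,-2)
river: ρ → (-2,5,6)
river: ρ → (6,7,-1)
river: ρ → (-1,7,6)
river: ρ → (6,5,-2)
river: ρ → (-2,7,3)
river: ρ → (3,5,-4)
river: ρ → (-4,3,4)
river: ρ → (4,5,-3)
closes: descent 0, river 18
min |a| on river = 1

1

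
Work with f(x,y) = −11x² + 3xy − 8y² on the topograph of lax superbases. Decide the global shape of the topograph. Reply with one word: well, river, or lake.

D = b²−4ac = 3² − 4·(-11)·(-8) = -343
D < 0 ⇒ definite ⇒ every region one sign ⇒ single well

well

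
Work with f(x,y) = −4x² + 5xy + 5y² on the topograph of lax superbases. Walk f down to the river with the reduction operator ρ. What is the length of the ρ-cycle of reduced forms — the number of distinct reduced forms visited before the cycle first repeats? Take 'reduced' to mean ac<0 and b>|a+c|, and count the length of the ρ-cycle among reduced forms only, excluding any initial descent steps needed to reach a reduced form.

D = 105, ⌊√D⌋ = 10
river: ρ → (5,5,-4)
river: ρ → (-4,3,6)
river: ρ → (6,9,-1)
river: ρ → (-1,9,6)
river: ρ → (6,3,-4)
river: ρ → (-4,5,5)
ρ-cycle length = 6 (tail of 0 descent steps not counted)

6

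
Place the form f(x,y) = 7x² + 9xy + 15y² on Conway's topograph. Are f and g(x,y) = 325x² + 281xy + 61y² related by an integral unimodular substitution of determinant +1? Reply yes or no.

D₁ = -339, D₂ = -339
f: translate: b→-5 (≡9 mod 14), so (7,9,15)→(7,-5,13)
f: reduced (well bottom): (7,-5,13) with a≤c, −a<b≤a
g: flip: (325,281,61)→(61,-281,325)
g: translate: b→-37 (≡-281 mod 122), so (61,-281,325)→(61,-37,7)
g: flip: (61,-37,7)→(7,37,61)
g: translate: b→-5 (≡37 mod 14), so (7,37,61)→(7,-5,13)
g: reduced (well bottom): (7,-5,13) with a≤c, −a<b≤a
reduced forms (7, -5, 13) vs (7, -5, 13) ⇒ equivalent

yes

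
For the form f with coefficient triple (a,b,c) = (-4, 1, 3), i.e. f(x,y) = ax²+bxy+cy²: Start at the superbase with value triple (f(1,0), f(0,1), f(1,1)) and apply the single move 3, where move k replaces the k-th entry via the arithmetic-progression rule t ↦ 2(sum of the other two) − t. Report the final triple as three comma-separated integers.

start (-4,3,0) = (f(1,0),f(0,1),f(1,1))
replace slot 3: 2·((-4)+3) − 0 = -2 → (-4,3,-2)

-4,3,-2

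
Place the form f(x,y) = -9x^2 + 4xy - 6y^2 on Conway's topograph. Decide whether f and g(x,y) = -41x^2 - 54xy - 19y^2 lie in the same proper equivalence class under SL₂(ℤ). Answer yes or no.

D₁ = -200, D₂ = -200
f is negative-definite; reduce −f:
−f: flip: (9,-4,6)→(6,4,9)
−f: reduced (well bottom): (6,4,9) with a≤c, −a<b≤a
flip sign back: reduced form of f is (-6,-4,-9)
g is negative-definite; reduce −g:
−g: translate: b→-28 (≡54 mod 82), so (41,54,19)→(41,-28,6)
−g: flip: (41,-28,6)→(6,28,41)
−g: translate: b→4 (≡28 mod 12), so (6,28,41)→(6,4,9)
−g: reduced (well bottom): (6,4,9) with a≤c, −a<b≤a
flip sign back: reduced form of g is (-6,-4,-9)
reduced forms (-6, -4, -9) vs (-6, -4, -9) ⇒ equivalent

yes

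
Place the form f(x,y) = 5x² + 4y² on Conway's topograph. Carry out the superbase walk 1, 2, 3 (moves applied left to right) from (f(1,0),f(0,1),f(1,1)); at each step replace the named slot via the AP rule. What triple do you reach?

start (5,4,9) = (f(1,0),f(0,1),f(1,1))
replace slot 1: 2·(4+9) − 5 = 21 → (21,4,9)
replace slot 2: 2·(21+9) − 4 = 56 → (21,56,9)
replace slot 3: 2·(21+56) − 9 = 145 → (21,56,145)

21,56,145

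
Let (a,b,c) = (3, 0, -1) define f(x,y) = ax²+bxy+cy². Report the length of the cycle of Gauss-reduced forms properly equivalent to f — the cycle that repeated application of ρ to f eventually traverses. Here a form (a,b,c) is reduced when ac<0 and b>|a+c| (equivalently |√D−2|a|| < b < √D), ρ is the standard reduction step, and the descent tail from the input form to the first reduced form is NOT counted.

D = 12, ⌊√D⌋ = 3
descent: ρ → (-1,2,2)  [lands on river]
river: ρ → (2,2,-1)
ρ-cycle length = 2 (tail of 1 descent step not counted)

2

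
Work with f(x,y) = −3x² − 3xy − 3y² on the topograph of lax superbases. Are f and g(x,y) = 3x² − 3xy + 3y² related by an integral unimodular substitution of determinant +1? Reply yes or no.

D₁ = -27, D₂ = -27
f is negative-definite; reduce −f:
−f: reduced (well bottom): (3,3,3) with a≤c, −a<b≤a
flip sign back: reduced form of f is (-3,-3,-3)
g: translate: b→3 (≡-3 mod 6), so (3,-3,3)→(3,3,3)
g: reduced (well bottom): (3,3,3) with a≤c, −a<b≤a
reduced forms (-3, -3, -3) vs (3, 3, 3) ⇒ inequivalent

no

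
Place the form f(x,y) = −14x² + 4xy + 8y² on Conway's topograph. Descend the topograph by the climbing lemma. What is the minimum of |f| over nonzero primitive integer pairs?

descent: ρ → (8,12,-10)  [lands on river]
river: ρ → (-10,8,10)
river: ρ → (10,12,-8)
river: ρ → (-8,20,2)
river: ρ → (2,20,-8)
river: ρ → (-8,12,10)
river: ρ → (10,8,-10)
river: ρ → (-10,12,8)
river: ρ → (8,20,-2)
river: ρ → (-2,20,8)
closes: descent 1, river 10
min |a| on river = 2

2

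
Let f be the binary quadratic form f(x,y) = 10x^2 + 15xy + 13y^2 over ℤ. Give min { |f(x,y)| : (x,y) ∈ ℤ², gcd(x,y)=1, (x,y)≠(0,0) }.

translate: b→-5 (≡15 mod 20), so (10,15,13)→(10,-5,8)
flip: (10,-5,8)→(8,5,10)
reduced (well bottom): (8,5,10) with a≤c, −a<b≤a
well minimum = a = 8

8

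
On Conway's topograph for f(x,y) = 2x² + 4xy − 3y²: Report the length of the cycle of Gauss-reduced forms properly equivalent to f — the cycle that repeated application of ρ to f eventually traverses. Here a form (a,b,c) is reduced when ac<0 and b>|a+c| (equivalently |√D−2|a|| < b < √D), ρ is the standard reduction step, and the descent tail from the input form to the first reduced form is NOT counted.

D = 40, ⌊√D⌋ = 6
river: ρ → (-3,2,3)
river: ρ → (3,4,-2)
river: ρ → (-2,4,3)
river: ρ → (3,2,-3)
river: ρ → (-3,4,2)
river: ρ → (2,4,-3)
ρ-cycle length = 6 (tail of 0 descent steps not counted)

6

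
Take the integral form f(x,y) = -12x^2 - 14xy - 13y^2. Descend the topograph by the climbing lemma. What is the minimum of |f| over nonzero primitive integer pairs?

translate: b→-10 (≡14 mod 24), so (12,14,13)→(12,-10,11)
flip: (12,-10,11)→(11,10,12)
reduced (well bottom): (11,10,12) with a≤c, −a<b≤a
well minimum |f| = |-11| = 11 (negative-definite)

11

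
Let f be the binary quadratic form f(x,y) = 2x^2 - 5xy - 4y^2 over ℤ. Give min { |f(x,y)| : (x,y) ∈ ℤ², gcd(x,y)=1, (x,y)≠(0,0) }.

descent: ρ → (-4,5,2)  [lands on river]
river: ρ → (2,7,-1)
river: ρ → (-1,7,2)
river: ρ → (2,5,-4)
river: ρ → (-4,3,3)
river: ρ → (3,3,-4)
closes: descent 1, river 6
min |a| on river = 1

1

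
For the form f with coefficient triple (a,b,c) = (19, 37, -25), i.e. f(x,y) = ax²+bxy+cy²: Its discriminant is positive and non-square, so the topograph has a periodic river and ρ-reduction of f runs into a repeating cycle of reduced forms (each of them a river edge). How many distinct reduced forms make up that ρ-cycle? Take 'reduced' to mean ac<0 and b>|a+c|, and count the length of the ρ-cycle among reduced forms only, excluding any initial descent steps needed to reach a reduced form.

D = 3269, ⌊√D⌋ = 57
river: ρ → (-25,13,31)
river: ρ → (31,49,-7)
river: ρ → (-7,49,31)
river: ρ → (31,13,-25)
river: ρ → (-25,37,19)
river: ρ → (19,39,-23)
river: ρ → (-23,53,5)
river: ρ → (5,57,-1)
river: ρ → (-1,57,5)
river: ρ → (5,53,-23)
river: ρ → (-23,39,19)
river: ρ → (19,37,-25)
ρ-cycle length = 12 (tail of 0 descent steps not counted)

12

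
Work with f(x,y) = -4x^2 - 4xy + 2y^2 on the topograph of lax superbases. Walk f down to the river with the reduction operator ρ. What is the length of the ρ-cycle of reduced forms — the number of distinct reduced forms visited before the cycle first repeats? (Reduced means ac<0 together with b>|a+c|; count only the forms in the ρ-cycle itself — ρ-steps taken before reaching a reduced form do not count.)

D = 48, ⌊√D⌋ = 6
descent: ρ → (2,4,-4)  [lands on river]
river: ρ → (-4,4,2)
ρ-cycle length = 2 (tail of 1 descent step not counted)

2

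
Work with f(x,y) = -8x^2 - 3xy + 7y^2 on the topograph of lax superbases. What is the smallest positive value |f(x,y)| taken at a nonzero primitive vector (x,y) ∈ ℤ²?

descent: ρ → (7,3,-8)  [lands on river]
river: ρ → (-8,13,2)
river: ρ → (2,15,-1)
river: ρ → (-1,15,2)
river: ρ → (2,13,-8)
river: ρ → (-8,3,7)
river: ρ → (7,11,-4)
river: ρ → (-4,13,4)
river: ρ → (4,11,-7)
river: ρ → (-7,3,8)
river: ρ → (8,13,-2)
river: ρ → (-2,15,1)
river: ρ → (1,15,-2)
river: ρ → (-2,13,8)
river: ρ → (8,3,-7)
river: ρ → (-7,11,4)
river: ρ → (4,13,-4)
river: ρ → (-4,11,7)
closes: descent 1, river 18
min |a| on river = 1

1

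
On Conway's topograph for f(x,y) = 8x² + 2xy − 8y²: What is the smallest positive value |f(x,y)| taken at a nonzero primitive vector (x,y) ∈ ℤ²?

river: ρ → (-8,14,2)
river: ρ → (2,14,-8)
river: ρ → (-8,2,8)
river: ρ → (8,14,-2)
river: ρ → (-2,14,8)
river: ρ → (8,2,-8)
closes: descent 0, river 6
min |a| on river = 2

2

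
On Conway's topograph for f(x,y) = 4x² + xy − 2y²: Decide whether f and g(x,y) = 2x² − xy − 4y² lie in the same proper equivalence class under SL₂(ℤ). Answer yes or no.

D₁ = 33, D₂ = 33
river cycle of f (length 4): (-2, 3, 3), (3, 3, -2), (-2, 5, 1), (1, 5, -2)
river cycle of g (length 4): (2, 3, -3), (-3, 3, 2), (2, 5, -1), (-1, 5, 2)
cycles differ ⇒ inequivalent

no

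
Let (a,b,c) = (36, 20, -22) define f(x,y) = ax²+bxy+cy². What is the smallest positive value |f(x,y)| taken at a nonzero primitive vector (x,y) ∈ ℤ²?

river: ρ → (-22,24,34)
river: ρ → (34,44,-12)
river: ρ → (-12,52,18)
river: ρ → (18,56,-6)
river: ρ → (-6,52,36)
river: ρ → (36,20,-22)
closes: descent 0, river 6
min |a| on river = 6

6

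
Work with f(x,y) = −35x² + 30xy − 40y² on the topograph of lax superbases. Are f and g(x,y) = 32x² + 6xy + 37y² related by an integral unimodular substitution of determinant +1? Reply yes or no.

D₁ = -4700, D₂ = -4700
f is negative-definite; reduce −f:
−f: reduced (well bottom): (35,-30,40) with a≤c, −a<b≤a
flip sign back: reduced form of f is (-35,30,-40)
g: reduced (well bottom): (32,6,37) with a≤c, −a<b≤a
reduced forms (-35, 30, -40) vs (32, 6, 37) ⇒ inequivalent

no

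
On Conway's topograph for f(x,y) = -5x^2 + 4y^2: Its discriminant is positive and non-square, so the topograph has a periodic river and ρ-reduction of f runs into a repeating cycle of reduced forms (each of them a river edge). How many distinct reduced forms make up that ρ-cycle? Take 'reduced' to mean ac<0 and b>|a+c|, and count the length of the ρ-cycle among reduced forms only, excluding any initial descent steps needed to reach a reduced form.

D = 80, ⌊√D⌋ = 8
descent: ρ → (4,8,-1)  [lands on river]
river: ρ → (-1,8,4)
ρ-cycle length = 2 (tail of 1 descent step not counted)

2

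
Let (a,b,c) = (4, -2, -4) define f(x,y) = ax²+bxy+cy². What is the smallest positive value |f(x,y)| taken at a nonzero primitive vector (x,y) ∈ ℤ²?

descent: ρ → (-4,2,4)  [lands on river]
river: ρ → (4,6,-2)
river: ρ → (-2,6,4)
river: ρ → (4,2,-4)
river: ρ → (-4,6,2)
river: ρ → (2,6,-4)
closes: descent 1, river 6
min |a| on river = 2

2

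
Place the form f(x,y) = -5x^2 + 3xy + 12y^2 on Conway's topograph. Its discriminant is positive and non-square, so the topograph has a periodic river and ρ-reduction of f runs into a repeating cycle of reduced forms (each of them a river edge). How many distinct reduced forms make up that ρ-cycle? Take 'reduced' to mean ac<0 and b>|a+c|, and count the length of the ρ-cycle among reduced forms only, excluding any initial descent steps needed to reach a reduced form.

D = 249, ⌊√D⌋ = 15
descent: ρ → (12,-3,-5)
descent: ρ → (-5,13,4)  [lands on river]
river: ρ → (4,11,-8)
river: ρ → (-8,5,7)
river: ρ → (7,9,-6)
river: ρ → (-6,15,1)
river: ρ → (1,15,-6)
river: ρ → (-6,9,7)
river: ρ → (7,5,-8)
river: ρ → (-8,11,4)
river: ρ → (4,13,-5)
river: ρ → (-5,7,10)
river: ρ → (10,13,-2)
river: ρ → (-2,15,3)
river: ρ → (3,15,-2)
river: ρ → (-2,13,10)
river: ρ → (10,7,-5)
ρ-cycle length = 16 (tail of 2 descent steps not counted)

16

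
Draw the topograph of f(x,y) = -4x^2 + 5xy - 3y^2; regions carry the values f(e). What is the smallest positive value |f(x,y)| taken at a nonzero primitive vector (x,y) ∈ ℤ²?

translate: b→3 (≡-5 mod 8), so (4,-5,3)→(4,3,2)
flip: (4,3,2)→(2,-3,4)
translate: b→1 (≡-3 mod 4), so (2,-3,4)→(2,1,3)
reduced (well bottom): (2,1,3) with a≤c, −a<b≤a
well minimum |f| = |-2| = 2 (negative-definite)

2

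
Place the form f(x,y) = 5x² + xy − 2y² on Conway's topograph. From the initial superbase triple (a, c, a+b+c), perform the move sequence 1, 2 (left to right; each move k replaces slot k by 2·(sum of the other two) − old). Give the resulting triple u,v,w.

start (5,-2,4) = (f(1,0),f(0,1),f(1,1))
replace slot 1: 2·((-2)+4) − 5 = -1 → (-1,-2,4)
replace slot 2: 2·((-1)+4) − (-2) = 8 → (-1,8,4)

-1,8,4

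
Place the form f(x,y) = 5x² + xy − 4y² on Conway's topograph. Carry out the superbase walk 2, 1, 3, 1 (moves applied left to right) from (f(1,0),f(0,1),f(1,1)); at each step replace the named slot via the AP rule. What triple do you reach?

start (5,-4,2) = (f(1,0),f(0,1),f(1,1))
replace slot 2: 2·(5+2) − (-4) = 18 → (5,18,2)
replace slot 1: 2·(18+2) − 5 = 35 → (35,18,2)
replace slot 3: 2·(35+18) − 2 = 104 → (35,18,104)
replace slot 1: 2·(18+104) − 35 = 209 → (209,18,104)

209,18,104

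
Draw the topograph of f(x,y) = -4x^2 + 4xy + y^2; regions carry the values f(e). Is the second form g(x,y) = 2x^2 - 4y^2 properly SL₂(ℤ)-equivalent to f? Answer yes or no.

D₁ = 32, D₂ = 32
river cycle of f (length 2): (1, 4, -4), (-4, 4, 1)
river cycle of g (length 2): (2, 4, -2), (-2, 4, 2)
cycles differ ⇒ inequivalent

no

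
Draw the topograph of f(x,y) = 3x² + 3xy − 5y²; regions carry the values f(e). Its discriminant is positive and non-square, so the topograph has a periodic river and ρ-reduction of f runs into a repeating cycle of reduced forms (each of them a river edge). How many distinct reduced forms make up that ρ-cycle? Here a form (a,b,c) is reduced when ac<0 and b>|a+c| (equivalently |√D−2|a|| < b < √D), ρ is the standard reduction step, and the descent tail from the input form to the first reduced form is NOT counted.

D = 69, ⌊√D⌋ = 8
river: ρ → (-5,7,1)
river: ρ → (1,7,-5)
river: ρ → (-5,3,3)
river: ρ → (3,3,-5)
ρ-cycle length = 4 (tail of 0 descent steps not counted)

4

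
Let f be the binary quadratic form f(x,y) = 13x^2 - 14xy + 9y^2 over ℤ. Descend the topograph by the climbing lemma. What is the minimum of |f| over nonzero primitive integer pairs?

translate: b→12 (≡-14 mod 26), so (13,-14,9)→(13,12,8)
flip: (13,12,8)→(8,-12,13)
translate: b→4 (≡-12 mod 16), so (8,-12,13)→(8,4,9)
reduced (well bottom): (8,4,9) with a≤c, −a<b≤a
well minimum = a = 8

8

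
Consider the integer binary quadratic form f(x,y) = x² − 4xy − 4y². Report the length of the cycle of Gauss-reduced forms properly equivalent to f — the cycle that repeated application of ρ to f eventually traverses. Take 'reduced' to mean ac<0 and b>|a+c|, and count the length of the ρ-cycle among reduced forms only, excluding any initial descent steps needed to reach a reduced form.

D = 32, ⌊√D⌋ = 5
descent: ρ → (-4,4,1)  [lands on river]
river: ρ → (1,4,-4)
ρ-cycle length = 2 (tail of 1 descent step not counted)

2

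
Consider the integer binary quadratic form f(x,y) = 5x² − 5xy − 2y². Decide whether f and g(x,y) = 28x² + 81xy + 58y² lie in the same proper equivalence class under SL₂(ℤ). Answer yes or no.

D₁ = 65, D₂ = 65
river cycle of f (length 6): (-2, 5, 5), (5, 5, -2), (-2, 7, 2), (2, 5, -5), (-5, 5, 2), (2, 7, -2)
river cycle of g (length 6): (5, 5, -2), (-2, 7, 2), (2, 5, -5), (-5, 5, 2), (2, 7, -2), (-2, 5, 5)
cycles coincide ⇒ equivalent

yes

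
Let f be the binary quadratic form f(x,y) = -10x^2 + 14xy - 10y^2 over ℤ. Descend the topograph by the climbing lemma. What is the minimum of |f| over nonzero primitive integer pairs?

translate: b→6 (≡-14 mod 20), so (10,-14,10)→(10,6,6)
flip: (10,6,6)→(6,-6,10)
translate: b→6 (≡-6 mod 12), so (6,-6,10)→(6,6,10)
reduced (well bottom): (6,6,10) with a≤c, −a<b≤a
well minimum |f| = |-6| = 6 (negative-definite)

6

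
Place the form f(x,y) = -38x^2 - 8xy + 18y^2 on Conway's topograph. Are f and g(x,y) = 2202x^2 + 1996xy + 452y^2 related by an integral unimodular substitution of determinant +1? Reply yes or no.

D₁ = 2800, D₂ = 2800
river cycle of f (length 6): (18, 44, -12), (-12, 52, 2), (2, 52, -12), (-12, 44, 18), (18, 28, -28), (-28, 28, 18)
river cycle of g (length 6): (18, 44, -12), (-12, 52, 2), (2, 52, -12), (-12, 44, 18), (18, 28, -28), (-28, 28, 18)
cycles coincide ⇒ equivalent

yes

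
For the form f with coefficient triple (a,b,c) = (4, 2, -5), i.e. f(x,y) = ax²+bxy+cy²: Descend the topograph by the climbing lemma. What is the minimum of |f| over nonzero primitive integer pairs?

river: ρ → (-5,8,1)
river: ρ → (1,8,-5)
river: ρ → (-5,2,4)
river: ρ → (4,6,-3)
river: ρ → (-3,6,4)
river: ρ → (4,2,-5)
closes: descent 0, river 6
min |a| on river = 1

1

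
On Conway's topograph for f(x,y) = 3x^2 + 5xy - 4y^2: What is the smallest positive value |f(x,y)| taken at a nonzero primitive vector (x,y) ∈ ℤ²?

river: ρ → (-4,3,4)
river: ρ → (4,5,-3)
river: ρ → (-3,7,2)
river: ρ → (2,5,-6)
river: ρ → (-6,7,1)
river: ρ → (1,7,-6)
river: ρ → (-6,5,2)
river: ρ → (2,7,-3)
river: ρ → (-3,5,4)
river: ρ → (4,3,-4)
river: ρ → (-4,5,3)
river: ρ → (3,7,-2)
river: ρ → (-2,5,6)
river: ρ → (6,7,-1)
river: ρ → (-1,7,6)
river: ρ → (6,5,-2)
river: ρ → (-2,7,3)
river: ρ → (3,5,-4)
closes: descent 0, river 18
min |a| on river = 1

1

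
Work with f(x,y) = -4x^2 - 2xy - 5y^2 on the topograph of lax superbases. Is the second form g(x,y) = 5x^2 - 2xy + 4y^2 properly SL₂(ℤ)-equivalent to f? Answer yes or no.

D₁ = -76, D₂ = -76
f is negative-definite; reduce −f:
−f: reduced (well bottom): (4,2,5) with a≤c, −a<b≤a
flip sign back: reduced form of f is (-4,-2,-5)
g: flip: (5,-2,4)→(4,2,5)
g: reduced (well bottom): (4,2,5) with a≤c, −a<b≤a
reduced forms (-4, -2, -5) vs (4, 2, 5) ⇒ inequivalent

no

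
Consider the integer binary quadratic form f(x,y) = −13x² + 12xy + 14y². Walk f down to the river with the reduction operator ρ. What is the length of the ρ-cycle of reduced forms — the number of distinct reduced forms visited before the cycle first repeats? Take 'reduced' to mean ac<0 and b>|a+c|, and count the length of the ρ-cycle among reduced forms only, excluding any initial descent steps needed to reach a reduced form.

D = 872, ⌊√D⌋ = 29
river: ρ → (14,16,-11)
river: ρ → (-11,28,2)
river: ρ → (2,28,-11)
river: ρ → (-11,16,14)
river: ρ → (14,12,-13)
river: ρ → (-13,14,13)
river: ρ → (13,12,-14)
river: ρ → (-14,16,11)
river: ρ → (11,28,-2)
river: ρ → (-2,28,11)
river: ρ → (11,16,-14)
river: ρ → (-14,12,13)
river: ρ → (13,14,-13)
river: ρ → (-13,12,14)
ρ-cycle length = 14 (tail of 0 descent steps not counted)

14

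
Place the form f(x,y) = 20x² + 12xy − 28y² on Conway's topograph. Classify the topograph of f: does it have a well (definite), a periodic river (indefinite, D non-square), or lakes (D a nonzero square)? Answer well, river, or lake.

D = b²−4ac = 12² − 4·20·(-28) = 2384
D > 0 non-square ⇒ indefinite ⇒ periodic river

river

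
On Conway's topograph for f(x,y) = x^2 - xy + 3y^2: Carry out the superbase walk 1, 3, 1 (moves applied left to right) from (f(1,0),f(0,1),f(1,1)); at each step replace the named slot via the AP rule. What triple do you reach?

start (1,3,3) = (f(1,0),f(0,1),f(1,1))
replace slot 1: 2·(3+3) − 1 = 11 → (11,3,3)
replace slot 3: 2·(11+3) − 3 = 25 → (11,3,25)
replace slot 1: 2·(3+25) − 11 = 45 → (45,3,25)

45,3,25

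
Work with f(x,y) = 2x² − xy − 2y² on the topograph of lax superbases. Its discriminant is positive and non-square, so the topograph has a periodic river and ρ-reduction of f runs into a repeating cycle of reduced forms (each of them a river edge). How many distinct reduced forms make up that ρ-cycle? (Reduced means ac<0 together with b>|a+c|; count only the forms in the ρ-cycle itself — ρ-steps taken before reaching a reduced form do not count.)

D = 17, ⌊√D⌋ = 4
descent: ρ → (-2,1,2)  [lands on river]
river: ρ → (2,3,-1)
river: ρ → (-1,3,2)
river: ρ → (2,1,-2)
river: ρ → (-2,3,1)
river: ρ → (1,3,-2)
ρ-cycle length = 6 (tail of 1 descent step not counted)

6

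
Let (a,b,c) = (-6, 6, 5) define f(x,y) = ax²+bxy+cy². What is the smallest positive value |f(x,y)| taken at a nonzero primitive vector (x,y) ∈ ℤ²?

river: ρ → (5,4,-7)
river: ρ → (-7,10,2)
river: ρ → (2,10,-7)
river: ρ → (-7,4,5)
river: ρ → (5,6,-6)
river: ρ → (-6,6,5)
closes: descent 0, river 6
min |a| on river = 2

2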